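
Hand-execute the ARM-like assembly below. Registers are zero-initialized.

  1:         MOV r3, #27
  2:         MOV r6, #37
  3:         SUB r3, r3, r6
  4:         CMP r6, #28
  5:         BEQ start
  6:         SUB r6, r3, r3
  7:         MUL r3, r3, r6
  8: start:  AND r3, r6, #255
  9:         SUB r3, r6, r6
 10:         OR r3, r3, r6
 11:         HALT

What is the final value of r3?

r3=27
r6=37
r3=27-37=-10
CMP r6, #28  (cmp 37,28)
BEQ start: not taken
r6=(-10)-(-10)=0
r3=(-10)*0=0
r3=0&255=0
r3=0-0=0
r3=0|0=0
halt.

0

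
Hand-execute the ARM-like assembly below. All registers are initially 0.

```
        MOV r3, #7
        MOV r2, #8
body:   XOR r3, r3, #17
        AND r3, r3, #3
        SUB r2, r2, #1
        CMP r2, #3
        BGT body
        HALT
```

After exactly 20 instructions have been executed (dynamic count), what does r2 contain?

4

after MOV r3, #7: r3=7
after MOV r2, #8: r2=8
after XOR r3, r3, #17: r3=7^17=22
after AND r3, r3, #3: r3=22&3=2
after SUB r2, r2, #1: r2=8-1=7
CMP r2, #3  (cmp 7,3)
BGT body: taken
after XOR r3, r3, #17: r3=2^17=19
after AND r3, r3, #3: r3=19&3=3
after SUB r2, r2, #1: r2=7-1=6
CMP r2, #3  (cmp 6,3)
BGT body: taken
after XOR r3, r3, #17: r3=3^17=18
after AND r3, r3, #3: r3=18&3=2
after SUB r2, r2, #1: r2=6-1=5
CMP r2, #3  (cmp 5,3)
BGT body: taken
after XOR r3, r3, #17: r3=2^17=19
after AND r3, r3, #3: r3=19&3=3
after SUB r2, r2, #1: r2=5-1=4
After step 20: r2 = 4.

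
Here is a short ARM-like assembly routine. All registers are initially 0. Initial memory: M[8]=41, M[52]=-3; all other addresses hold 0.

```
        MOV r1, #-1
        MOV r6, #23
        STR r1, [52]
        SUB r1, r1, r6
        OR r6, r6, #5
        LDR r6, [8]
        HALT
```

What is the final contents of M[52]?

MOV r1, #-1 → r1=-1
MOV r6, #23 → r6=23
STR r1, [52] → M[52]=-1
SUB r1, r1, r6 → r1=(-1)-23=-24
OR r6, r6, #5 → r6=23|5=23
LDR r6, [8] → r6=M[8]=41
halt.

-1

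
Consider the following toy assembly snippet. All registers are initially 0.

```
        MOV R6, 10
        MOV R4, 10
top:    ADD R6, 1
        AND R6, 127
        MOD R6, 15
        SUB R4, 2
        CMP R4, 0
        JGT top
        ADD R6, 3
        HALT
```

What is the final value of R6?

3

after MOV R6, 10: R6=10
after MOV R4, 10: R4=10
after ADD R6, 1: R6=10+1=11
after AND R6, 127: R6=11&127=11
after MOD R6, 15: R6=11%15=11
after SUB R4, 2: R4=10-2=8
CMP R4, 0  (cmp 8,0)
JGT top: taken
after ADD R6, 1: R6=11+1=12
after AND R6, 127: R6=12&127=12
after MOD R6, 15: R6=12%15=12
after SUB R4, 2: R4=8-2=6
CMP R4, 0  (cmp 6,0)
JGT top: taken
after ADD R6, 1: R6=12+1=13
after AND R6, 127: R6=13&127=13
after MOD R6, 15: R6=13%15=13
after SUB R4, 2: R4=6-2=4
CMP R4, 0  (cmp 4,0)
JGT top: taken
after ADD R6, 1: R6=13+1=14
after AND R6, 127: R6=14&127=14
after MOD R6, 15: R6=14%15=14
after SUB R4, 2: R4=4-2=2
CMP R4, 0  (cmp 2,0)
JGT top: taken
after ADD R6, 1: R6=14+1=15
after AND R6, 127: R6=15&127=15
after MOD R6, 15: R6=15%15=0
after SUB R4, 2: R4=2-2=0
CMP R4, 0  (cmp 0,0)
JGT top: not taken
after ADD R6, 3: R6=0+3=3
halt.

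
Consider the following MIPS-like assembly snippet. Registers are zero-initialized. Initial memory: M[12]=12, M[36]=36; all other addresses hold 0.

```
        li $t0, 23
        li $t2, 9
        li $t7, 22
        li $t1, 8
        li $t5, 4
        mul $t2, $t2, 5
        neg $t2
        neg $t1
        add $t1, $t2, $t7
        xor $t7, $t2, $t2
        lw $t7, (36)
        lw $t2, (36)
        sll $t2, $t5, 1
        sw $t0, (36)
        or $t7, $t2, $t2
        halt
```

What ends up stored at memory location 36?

23

after li $t0, 23: $t0=23
after li $t2, 9: $t2=9
after li $t7, 22: $t7=22
after li $t1, 8: $t1=8
after li $t5, 4: $t5=4
after mul $t2, $t2, 5: $t2=9*5=45
after neg $t2: $t2=-(45)=-45
after neg $t1: $t1=-(8)=-8
after add $t1, $t2, $t7: $t1=(-45)+22=-23
after xor $t7, $t2, $t2: $t7=(-45)^(-45)=0
after lw $t7, (36): $t7=M[36]=36
after lw $t2, (36): $t2=M[36]=36
after sll $t2, $t5, 1: $t2=4<<1=8
sw $t0, (36) → M[36]=23
after or $t7, $t2, $t2: $t7=8|8=8
halt.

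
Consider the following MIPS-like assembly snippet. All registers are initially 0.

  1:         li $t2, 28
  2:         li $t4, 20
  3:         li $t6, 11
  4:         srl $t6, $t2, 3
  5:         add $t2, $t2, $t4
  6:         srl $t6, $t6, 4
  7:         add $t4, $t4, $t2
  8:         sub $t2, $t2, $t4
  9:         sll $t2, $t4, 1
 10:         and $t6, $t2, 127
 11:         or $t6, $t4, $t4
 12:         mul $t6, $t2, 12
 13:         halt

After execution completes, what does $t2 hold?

after li $t2, 28: $t2=28
after li $t4, 20: $t4=20
after li $t6, 11: $t6=11
after srl $t6, $t2, 3: $t6=28>>3=3
after add $t2, $t2, $t4: $t2=28+20=48
after srl $t6, $t6, 4: $t6=3>>4=0
after add $t4, $t4, $t2: $t4=20+48=68
after sub $t2, $t2, $t4: $t2=48-68=-20
after sll $t2, $t4, 1: $t2=68<<1=136
after and $t6, $t2, 127: $t6=136&127=8
after or $t6, $t4, $t4: $t6=68|68=68
after mul $t6, $t2, 12: $t6=136*12=1632
halt.

136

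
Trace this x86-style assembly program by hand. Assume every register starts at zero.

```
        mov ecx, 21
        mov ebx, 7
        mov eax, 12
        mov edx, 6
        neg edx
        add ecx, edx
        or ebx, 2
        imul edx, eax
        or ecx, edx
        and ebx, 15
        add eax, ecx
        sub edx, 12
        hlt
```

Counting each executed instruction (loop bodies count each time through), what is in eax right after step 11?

ecx=21
ebx=7
eax=12
edx=6
edx=-(6)=-6
ecx=21+(-6)=15
ebx=7|2=7
edx=(-6)*12=-72
ecx=15|(-72)=-65
ebx=7&15=7
eax=12+(-65)=-53
After step 11: eax = -53.

-53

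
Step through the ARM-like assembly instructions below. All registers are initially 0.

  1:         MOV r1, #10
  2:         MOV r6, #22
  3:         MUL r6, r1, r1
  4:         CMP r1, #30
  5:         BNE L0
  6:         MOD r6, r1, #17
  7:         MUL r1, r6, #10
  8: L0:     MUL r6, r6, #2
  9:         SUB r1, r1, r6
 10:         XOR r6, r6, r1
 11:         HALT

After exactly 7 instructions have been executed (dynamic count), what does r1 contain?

after MOV r1, #10: r1=10
after MOV r6, #22: r6=22
after MUL r6, r1, r1: r6=10*10=100
CMP r1, #30  (cmp 10,30)
BNE L0: taken
after MUL r6, r6, #2: r6=100*2=200
after SUB r1, r1, r6: r1=10-200=-190
After step 7: r1 = -190.

-190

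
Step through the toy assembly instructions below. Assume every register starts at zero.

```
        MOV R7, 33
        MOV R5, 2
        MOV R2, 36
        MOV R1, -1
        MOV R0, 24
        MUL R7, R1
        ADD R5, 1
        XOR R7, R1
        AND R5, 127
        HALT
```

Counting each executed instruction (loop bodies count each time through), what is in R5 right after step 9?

3

R7=33
R5=2
R2=36
R1=-1
R0=24
R7=33*(-1)=-33
R5=2+1=3
R7=(-33)^(-1)=32
R5=3&127=3
After step 9: R5 = 3.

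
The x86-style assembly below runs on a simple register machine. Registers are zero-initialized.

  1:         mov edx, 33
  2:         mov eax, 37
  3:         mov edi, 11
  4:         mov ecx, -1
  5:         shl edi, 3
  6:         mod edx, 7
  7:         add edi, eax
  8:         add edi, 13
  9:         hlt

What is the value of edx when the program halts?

5

edx=33
eax=37
edi=11
ecx=-1
edi=11<<3=88
edx=33%7=5
edi=88+37=125
edi=125+13=138
halt.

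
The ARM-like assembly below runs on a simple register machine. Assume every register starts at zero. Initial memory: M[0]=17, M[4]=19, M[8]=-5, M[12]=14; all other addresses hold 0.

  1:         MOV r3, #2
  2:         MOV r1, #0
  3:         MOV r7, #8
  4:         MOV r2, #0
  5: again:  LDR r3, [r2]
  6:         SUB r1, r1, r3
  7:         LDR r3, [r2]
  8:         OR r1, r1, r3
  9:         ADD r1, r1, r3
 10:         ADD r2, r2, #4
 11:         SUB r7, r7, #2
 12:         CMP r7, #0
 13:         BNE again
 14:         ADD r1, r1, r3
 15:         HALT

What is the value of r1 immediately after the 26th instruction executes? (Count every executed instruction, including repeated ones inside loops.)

-1

r3=2
r1=0
r7=8
r2=0
r3=M[0]=17
r1=0-17=-17
r3=M[0]=17
r1=(-17)|17=-1
r1=(-1)+17=16
r2=0+4=4
r7=8-2=6
CMP r7, #0  (cmp 6,0)
BNE again: taken
r3=M[4]=19
r1=16-19=-3
r3=M[4]=19
r1=(-3)|19=-1
r1=(-1)+19=18
r2=4+4=8
r7=6-2=4
CMP r7, #0  (cmp 4,0)
BNE again: taken
r3=M[8]=-5
r1=18-(-5)=23
r3=M[8]=-5
r1=23|(-5)=-1
After step 26: r1 = -1.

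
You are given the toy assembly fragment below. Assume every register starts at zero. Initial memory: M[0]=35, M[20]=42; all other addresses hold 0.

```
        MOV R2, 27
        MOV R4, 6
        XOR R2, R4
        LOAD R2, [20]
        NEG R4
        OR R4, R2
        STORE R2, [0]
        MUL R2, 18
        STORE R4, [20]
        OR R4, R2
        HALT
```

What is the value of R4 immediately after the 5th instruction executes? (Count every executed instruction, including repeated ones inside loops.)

after MOV R2, 27: R2=27
after MOV R4, 6: R4=6
after XOR R2, R4: R2=27^6=29
after LOAD R2, [20]: R2=M[20]=42
after NEG R4: R4=-(6)=-6
After step 5: R4 = -6.

-6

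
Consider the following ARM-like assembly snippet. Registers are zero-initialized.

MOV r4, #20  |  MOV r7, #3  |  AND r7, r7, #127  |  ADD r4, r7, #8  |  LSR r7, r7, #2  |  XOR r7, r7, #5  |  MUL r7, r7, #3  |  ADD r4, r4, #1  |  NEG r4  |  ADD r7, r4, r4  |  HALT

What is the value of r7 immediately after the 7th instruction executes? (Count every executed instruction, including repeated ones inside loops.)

r4=20
r7=3
r7=3&127=3
r4=3+8=11
r7=3>>2=0
r7=0^5=5
r7=5*3=15
After step 7: r7 = 15.

15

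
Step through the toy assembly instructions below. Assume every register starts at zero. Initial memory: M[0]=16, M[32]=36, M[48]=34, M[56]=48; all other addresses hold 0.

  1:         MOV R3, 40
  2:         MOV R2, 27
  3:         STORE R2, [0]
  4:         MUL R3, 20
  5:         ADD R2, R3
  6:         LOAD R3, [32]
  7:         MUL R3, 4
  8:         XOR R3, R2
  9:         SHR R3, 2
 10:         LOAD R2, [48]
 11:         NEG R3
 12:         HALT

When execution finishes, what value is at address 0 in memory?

27

after MOV R3, 40: R3=40
after MOV R2, 27: R2=27
STORE R2, [0] → M[0]=27
after MUL R3, 20: R3=40*20=800
after ADD R2, R3: R2=27+800=827
after LOAD R3, [32]: R3=M[32]=36
after MUL R3, 4: R3=36*4=144
after XOR R3, R2: R3=144^827=939
after SHR R3, 2: R3=939>>2=234
after LOAD R2, [48]: R2=M[48]=34
after NEG R3: R3=-(234)=-234
halt.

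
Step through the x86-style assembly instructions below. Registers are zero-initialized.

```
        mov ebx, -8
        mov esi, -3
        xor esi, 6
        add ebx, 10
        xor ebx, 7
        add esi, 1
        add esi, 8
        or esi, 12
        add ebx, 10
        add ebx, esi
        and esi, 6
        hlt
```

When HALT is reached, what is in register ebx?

27

after mov ebx, -8: ebx=-8
after mov esi, -3: esi=-3
after xor esi, 6: esi=(-3)^6=-5
after add ebx, 10: ebx=(-8)+10=2
after xor ebx, 7: ebx=2^7=5
after add esi, 1: esi=(-5)+1=-4
after add esi, 8: esi=(-4)+8=4
after or esi, 12: esi=4|12=12
after add ebx, 10: ebx=5+10=15
after add ebx, esi: ebx=15+12=27
after and esi, 6: esi=12&6=4
halt.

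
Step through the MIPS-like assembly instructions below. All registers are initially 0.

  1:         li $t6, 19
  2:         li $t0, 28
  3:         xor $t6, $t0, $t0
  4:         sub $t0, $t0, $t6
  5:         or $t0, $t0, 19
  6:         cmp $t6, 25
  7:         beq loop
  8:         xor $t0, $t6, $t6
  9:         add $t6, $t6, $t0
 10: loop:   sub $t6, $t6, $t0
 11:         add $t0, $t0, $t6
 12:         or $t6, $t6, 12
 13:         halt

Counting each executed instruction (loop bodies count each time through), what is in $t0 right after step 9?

0

$t6=19
$t0=28
$t6=28^28=0
$t0=28-0=28
$t0=28|19=31
cmp $t6, 25  (cmp 0,25)
beq loop: not taken
$t0=0^0=0
$t6=0+0=0
After step 9: $t0 = 0.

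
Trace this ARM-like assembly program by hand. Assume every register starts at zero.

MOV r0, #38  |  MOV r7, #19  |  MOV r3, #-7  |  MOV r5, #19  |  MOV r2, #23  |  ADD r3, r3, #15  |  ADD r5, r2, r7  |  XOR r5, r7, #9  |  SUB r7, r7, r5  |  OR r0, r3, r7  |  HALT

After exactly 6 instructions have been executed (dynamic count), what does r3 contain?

8

after MOV r0, #38: r0=38
after MOV r7, #19: r7=19
after MOV r3, #-7: r3=-7
after MOV r5, #19: r5=19
after MOV r2, #23: r2=23
after ADD r3, r3, #15: r3=(-7)+15=8
After step 6: r3 = 8.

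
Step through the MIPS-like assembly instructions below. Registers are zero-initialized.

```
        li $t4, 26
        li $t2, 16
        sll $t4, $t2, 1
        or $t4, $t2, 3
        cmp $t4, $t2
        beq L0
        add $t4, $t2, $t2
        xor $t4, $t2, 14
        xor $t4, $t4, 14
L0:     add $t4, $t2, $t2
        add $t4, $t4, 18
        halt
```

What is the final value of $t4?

$t4=26
$t2=16
$t4=16<<1=32
$t4=16|3=19
cmp $t4, $t2  (cmp 19,16)
beq L0: not taken
$t4=16+16=32
$t4=16^14=30
$t4=30^14=16
$t4=16+16=32
$t4=32+18=50
halt.

50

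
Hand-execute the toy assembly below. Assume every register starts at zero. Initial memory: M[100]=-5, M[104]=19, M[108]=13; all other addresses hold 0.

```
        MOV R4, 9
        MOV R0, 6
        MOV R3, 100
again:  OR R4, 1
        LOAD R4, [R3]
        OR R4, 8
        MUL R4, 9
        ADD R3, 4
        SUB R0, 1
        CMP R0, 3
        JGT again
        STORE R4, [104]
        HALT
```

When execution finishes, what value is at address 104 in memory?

MOV R4, 9 → R4=9
MOV R0, 6 → R0=6
MOV R3, 100 → R3=100
OR R4, 1 → R4=9|1=9
LOAD R4, [R3] → R4=M[100]=-5
OR R4, 8 → R4=(-5)|8=-5
MUL R4, 9 → R4=(-5)*9=-45
ADD R3, 4 → R3=100+4=104
SUB R0, 1 → R0=6-1=5
CMP R0, 3  (cmp 5,3)
JGT again: taken
OR R4, 1 → R4=(-45)|1=-45
LOAD R4, [R3] → R4=M[104]=19
OR R4, 8 → R4=19|8=27
MUL R4, 9 → R4=27*9=243
ADD R3, 4 → R3=104+4=108
SUB R0, 1 → R0=5-1=4
CMP R0, 3  (cmp 4,3)
JGT again: taken
OR R4, 1 → R4=243|1=243
LOAD R4, [R3] → R4=M[108]=13
OR R4, 8 → R4=13|8=13
MUL R4, 9 → R4=13*9=117
ADD R3, 4 → R3=108+4=112
SUB R0, 1 → R0=4-1=3
CMP R0, 3  (cmp 3,3)
JGT again: not taken
STORE R4, [104] → M[104]=117
halt.

117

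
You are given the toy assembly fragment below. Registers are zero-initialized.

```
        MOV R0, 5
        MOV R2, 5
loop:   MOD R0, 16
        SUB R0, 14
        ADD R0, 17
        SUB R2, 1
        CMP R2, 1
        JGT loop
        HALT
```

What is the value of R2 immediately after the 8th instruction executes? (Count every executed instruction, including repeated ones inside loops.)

4

after MOV R0, 5: R0=5
after MOV R2, 5: R2=5
after MOD R0, 16: R0=5%16=5
after SUB R0, 14: R0=5-14=-9
after ADD R0, 17: R0=(-9)+17=8
after SUB R2, 1: R2=5-1=4
CMP R2, 1  (cmp 4,1)
JGT loop: taken
After step 8: R2 = 4.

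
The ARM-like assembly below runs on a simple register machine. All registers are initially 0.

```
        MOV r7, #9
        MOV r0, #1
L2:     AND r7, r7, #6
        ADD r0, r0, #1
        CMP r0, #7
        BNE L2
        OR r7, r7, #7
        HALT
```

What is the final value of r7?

7

MOV r7, #9 → r7=9
MOV r0, #1 → r0=1
AND r7, r7, #6 → r7=9&6=0
ADD r0, r0, #1 → r0=1+1=2
CMP r0, #7  (cmp 2,7)
BNE L2: taken
AND r7, r7, #6 → r7=0&6=0
ADD r0, r0, #1 → r0=2+1=3
CMP r0, #7  (cmp 3,7)
BNE L2: taken
AND r7, r7, #6 → r7=0&6=0
ADD r0, r0, #1 → r0=3+1=4
CMP r0, #7  (cmp 4,7)
BNE L2: taken
AND r7, r7, #6 → r7=0&6=0
ADD r0, r0, #1 → r0=4+1=5
CMP r0, #7  (cmp 5,7)
BNE L2: taken
AND r7, r7, #6 → r7=0&6=0
ADD r0, r0, #1 → r0=5+1=6
CMP r0, #7  (cmp 6,7)
BNE L2: taken
AND r7, r7, #6 → r7=0&6=0
ADD r0, r0, #1 → r0=6+1=7
CMP r0, #7  (cmp 7,7)
BNE L2: not taken
OR r7, r7, #7 → r7=0|7=7
halt.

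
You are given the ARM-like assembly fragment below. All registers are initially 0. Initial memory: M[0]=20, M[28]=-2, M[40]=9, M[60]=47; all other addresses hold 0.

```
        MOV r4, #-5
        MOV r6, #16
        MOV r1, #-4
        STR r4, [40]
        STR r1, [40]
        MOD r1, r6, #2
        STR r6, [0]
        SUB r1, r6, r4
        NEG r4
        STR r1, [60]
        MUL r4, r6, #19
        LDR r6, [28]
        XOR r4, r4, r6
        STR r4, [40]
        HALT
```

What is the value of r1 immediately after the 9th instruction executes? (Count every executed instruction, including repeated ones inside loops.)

r4=-5
r6=16
r1=-4
STR r4, [40] → M[40]=-5
STR r1, [40] → M[40]=-4
r1=16%2=0
STR r6, [0] → M[0]=16
r1=16-(-5)=21
r4=-(-5)=5
After step 9: r1 = 21.

21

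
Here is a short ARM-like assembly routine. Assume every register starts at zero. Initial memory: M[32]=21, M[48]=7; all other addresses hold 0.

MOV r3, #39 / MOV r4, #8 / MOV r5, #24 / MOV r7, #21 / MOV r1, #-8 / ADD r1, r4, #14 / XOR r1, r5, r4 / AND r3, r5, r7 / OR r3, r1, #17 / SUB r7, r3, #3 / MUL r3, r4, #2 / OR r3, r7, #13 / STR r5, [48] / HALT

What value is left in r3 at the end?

after MOV r3, #39: r3=39
after MOV r4, #8: r4=8
after MOV r5, #24: r5=24
after MOV r7, #21: r7=21
after MOV r1, #-8: r1=-8
after ADD r1, r4, #14: r1=8+14=22
after XOR r1, r5, r4: r1=24^8=16
after AND r3, r5, r7: r3=24&21=16
after OR r3, r1, #17: r3=16|17=17
after SUB r7, r3, #3: r7=17-3=14
after MUL r3, r4, #2: r3=8*2=16
after OR r3, r7, #13: r3=14|13=15
STR r5, [48] → M[48]=24
halt.

15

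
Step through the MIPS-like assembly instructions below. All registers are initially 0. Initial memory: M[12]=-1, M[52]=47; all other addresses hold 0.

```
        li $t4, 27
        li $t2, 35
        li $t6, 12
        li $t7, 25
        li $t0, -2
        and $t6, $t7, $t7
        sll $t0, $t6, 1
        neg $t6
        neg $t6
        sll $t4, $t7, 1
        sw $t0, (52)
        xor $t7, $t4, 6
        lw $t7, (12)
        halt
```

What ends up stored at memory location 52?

50

$t4=27
$t2=35
$t6=12
$t7=25
$t0=-2
$t6=25&25=25
$t0=25<<1=50
$t6=-(25)=-25
$t6=-(-25)=25
$t4=25<<1=50
sw $t0, (52) → M[52]=50
$t7=50^6=52
$t7=M[12]=-1
halt.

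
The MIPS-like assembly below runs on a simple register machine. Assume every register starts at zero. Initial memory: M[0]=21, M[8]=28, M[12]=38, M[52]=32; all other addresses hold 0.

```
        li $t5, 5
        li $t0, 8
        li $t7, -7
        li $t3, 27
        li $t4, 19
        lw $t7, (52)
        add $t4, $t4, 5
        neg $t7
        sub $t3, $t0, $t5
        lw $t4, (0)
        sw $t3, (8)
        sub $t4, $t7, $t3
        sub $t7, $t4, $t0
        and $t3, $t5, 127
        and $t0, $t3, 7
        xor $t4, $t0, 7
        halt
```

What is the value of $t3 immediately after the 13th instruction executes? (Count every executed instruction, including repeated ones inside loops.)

3

after li $t5, 5: $t5=5
after li $t0, 8: $t0=8
after li $t7, -7: $t7=-7
after li $t3, 27: $t3=27
after li $t4, 19: $t4=19
after lw $t7, (52): $t7=M[52]=32
after add $t4, $t4, 5: $t4=19+5=24
after neg $t7: $t7=-(32)=-32
after sub $t3, $t0, $t5: $t3=8-5=3
after lw $t4, (0): $t4=M[0]=21
sw $t3, (8) → M[8]=3
after sub $t4, $t7, $t3: $t4=(-32)-3=-35
after sub $t7, $t4, $t0: $t7=(-35)-8=-43
After step 13: $t3 = 3.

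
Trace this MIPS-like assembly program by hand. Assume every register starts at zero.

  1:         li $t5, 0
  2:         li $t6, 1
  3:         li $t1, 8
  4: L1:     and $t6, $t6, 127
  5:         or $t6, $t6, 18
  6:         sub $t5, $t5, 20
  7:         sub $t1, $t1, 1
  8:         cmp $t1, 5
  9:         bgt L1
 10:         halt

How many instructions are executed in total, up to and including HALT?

22

$t5=0
$t6=1
$t1=8
$t6=1&127=1
$t6=1|18=19
$t5=0-20=-20
$t1=8-1=7
cmp $t1, 5  (cmp 7,5)
bgt L1: taken
$t6=19&127=19
$t6=19|18=19
$t5=(-20)-20=-40
$t1=7-1=6
cmp $t1, 5  (cmp 6,5)
bgt L1: taken
$t6=19&127=19
$t6=19|18=19
$t5=(-40)-20=-60
$t1=6-1=5
cmp $t1, 5  (cmp 5,5)
bgt L1: not taken
halt.
Total executed instructions: 22.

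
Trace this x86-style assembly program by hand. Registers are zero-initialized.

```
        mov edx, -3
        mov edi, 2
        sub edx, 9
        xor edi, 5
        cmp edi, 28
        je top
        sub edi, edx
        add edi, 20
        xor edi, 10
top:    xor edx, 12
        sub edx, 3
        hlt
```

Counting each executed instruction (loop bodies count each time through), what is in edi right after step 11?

45

mov edx, -3 → edx=-3
mov edi, 2 → edi=2
sub edx, 9 → edx=(-3)-9=-12
xor edi, 5 → edi=2^5=7
cmp edi, 28  (cmp 7,28)
je top: not taken
sub edi, edx → edi=7-(-12)=19
add edi, 20 → edi=19+20=39
xor edi, 10 → edi=39^10=45
xor edx, 12 → edx=(-12)^12=-8
sub edx, 3 → edx=(-8)-3=-11
After step 11: edi = 45.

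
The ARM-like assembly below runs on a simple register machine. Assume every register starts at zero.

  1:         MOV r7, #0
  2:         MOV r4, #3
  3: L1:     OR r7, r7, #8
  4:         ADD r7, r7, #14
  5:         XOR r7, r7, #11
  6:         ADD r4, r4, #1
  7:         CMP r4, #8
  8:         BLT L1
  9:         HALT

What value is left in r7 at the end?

93

MOV r7, #0 → r7=0
MOV r4, #3 → r4=3
OR r7, r7, #8 → r7=0|8=8
ADD r7, r7, #14 → r7=8+14=22
XOR r7, r7, #11 → r7=22^11=29
ADD r4, r4, #1 → r4=3+1=4
CMP r4, #8  (cmp 4,8)
BLT L1: taken
OR r7, r7, #8 → r7=29|8=29
ADD r7, r7, #14 → r7=29+14=43
XOR r7, r7, #11 → r7=43^11=32
ADD r4, r4, #1 → r4=4+1=5
CMP r4, #8  (cmp 5,8)
BLT L1: taken
OR r7, r7, #8 → r7=32|8=40
ADD r7, r7, #14 → r7=40+14=54
XOR r7, r7, #11 → r7=54^11=61
ADD r4, r4, #1 → r4=5+1=6
CMP r4, #8  (cmp 6,8)
BLT L1: taken
OR r7, r7, #8 → r7=61|8=61
ADD r7, r7, #14 → r7=61+14=75
XOR r7, r7, #11 → r7=75^11=64
ADD r4, r4, #1 → r4=6+1=7
CMP r4, #8  (cmp 7,8)
BLT L1: taken
OR r7, r7, #8 → r7=64|8=72
ADD r7, r7, #14 → r7=72+14=86
XOR r7, r7, #11 → r7=86^11=93
ADD r4, r4, #1 → r4=7+1=8
CMP r4, #8  (cmp 8,8)
BLT L1: not taken
halt.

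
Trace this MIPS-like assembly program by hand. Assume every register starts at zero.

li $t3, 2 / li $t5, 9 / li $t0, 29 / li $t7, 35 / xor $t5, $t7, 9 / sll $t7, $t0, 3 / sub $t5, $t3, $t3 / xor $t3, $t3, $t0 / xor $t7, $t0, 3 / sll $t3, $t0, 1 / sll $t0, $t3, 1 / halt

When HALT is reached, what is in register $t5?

li $t3, 2 → $t3=2
li $t5, 9 → $t5=9
li $t0, 29 → $t0=29
li $t7, 35 → $t7=35
xor $t5, $t7, 9 → $t5=35^9=42
sll $t7, $t0, 3 → $t7=29<<3=232
sub $t5, $t3, $t3 → $t5=2-2=0
xor $t3, $t3, $t0 → $t3=2^29=31
xor $t7, $t0, 3 → $t7=29^3=30
sll $t3, $t0, 1 → $t3=29<<1=58
sll $t0, $t3, 1 → $t0=58<<1=116
halt.

0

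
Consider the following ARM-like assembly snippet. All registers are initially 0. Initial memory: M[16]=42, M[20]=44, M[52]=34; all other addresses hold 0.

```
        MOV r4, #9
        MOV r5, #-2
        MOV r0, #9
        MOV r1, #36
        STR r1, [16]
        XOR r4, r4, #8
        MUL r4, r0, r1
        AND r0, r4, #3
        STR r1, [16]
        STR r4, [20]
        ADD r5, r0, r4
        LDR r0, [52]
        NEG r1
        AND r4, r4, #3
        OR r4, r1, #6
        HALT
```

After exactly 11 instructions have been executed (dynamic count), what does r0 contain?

0

after MOV r4, #9: r4=9
after MOV r5, #-2: r5=-2
after MOV r0, #9: r0=9
after MOV r1, #36: r1=36
STR r1, [16] → M[16]=36
after XOR r4, r4, #8: r4=9^8=1
after MUL r4, r0, r1: r4=9*36=324
after AND r0, r4, #3: r0=324&3=0
STR r1, [16] → M[16]=36
STR r4, [20] → M[20]=324
after ADD r5, r0, r4: r5=0+324=324
After step 11: r0 = 0.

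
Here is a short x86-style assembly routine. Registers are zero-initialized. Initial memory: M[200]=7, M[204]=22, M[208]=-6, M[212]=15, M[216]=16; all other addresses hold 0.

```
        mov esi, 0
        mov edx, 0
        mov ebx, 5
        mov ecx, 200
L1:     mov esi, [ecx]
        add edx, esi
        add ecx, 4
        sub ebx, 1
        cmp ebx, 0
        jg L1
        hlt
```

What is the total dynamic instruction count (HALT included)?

35

esi=0
edx=0
ebx=5
ecx=200
esi=M[200]=7
edx=0+7=7
ecx=200+4=204
ebx=5-1=4
cmp ebx, 0  (cmp 4,0)
jg L1: taken
esi=M[204]=22
edx=7+22=29
ecx=204+4=208
ebx=4-1=3
cmp ebx, 0  (cmp 3,0)
jg L1: taken
esi=M[208]=-6
edx=29+(-6)=23
ecx=208+4=212
ebx=3-1=2
cmp ebx, 0  (cmp 2,0)
jg L1: taken
esi=M[212]=15
edx=23+15=38
ecx=212+4=216
ebx=2-1=1
cmp ebx, 0  (cmp 1,0)
jg L1: taken
esi=M[216]=16
edx=38+16=54
ecx=216+4=220
ebx=1-1=0
cmp ebx, 0  (cmp 0,0)
jg L1: not taken
halt.
Total executed instructions: 35.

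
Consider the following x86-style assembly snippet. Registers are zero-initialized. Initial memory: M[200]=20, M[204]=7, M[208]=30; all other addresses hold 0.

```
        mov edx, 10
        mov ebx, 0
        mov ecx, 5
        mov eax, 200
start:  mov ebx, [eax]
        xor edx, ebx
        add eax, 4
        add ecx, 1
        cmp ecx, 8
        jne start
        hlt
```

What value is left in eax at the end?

edx=10
ebx=0
ecx=5
eax=200
ebx=M[200]=20
edx=10^20=30
eax=200+4=204
ecx=5+1=6
cmp ecx, 8  (cmp 6,8)
jne start: taken
ebx=M[204]=7
edx=30^7=25
eax=204+4=208
ecx=6+1=7
cmp ecx, 8  (cmp 7,8)
jne start: taken
ebx=M[208]=30
edx=25^30=7
eax=208+4=212
ecx=7+1=8
cmp ecx, 8  (cmp 8,8)
jne start: not taken
halt.

212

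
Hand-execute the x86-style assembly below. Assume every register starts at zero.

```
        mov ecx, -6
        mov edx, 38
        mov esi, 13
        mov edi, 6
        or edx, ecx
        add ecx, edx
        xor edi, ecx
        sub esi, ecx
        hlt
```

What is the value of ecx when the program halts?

mov ecx, -6 → ecx=-6
mov edx, 38 → edx=38
mov esi, 13 → esi=13
mov edi, 6 → edi=6
or edx, ecx → edx=38|(-6)=-2
add ecx, edx → ecx=(-6)+(-2)=-8
xor edi, ecx → edi=6^(-8)=-2
sub esi, ecx → esi=13-(-8)=21
halt.

-8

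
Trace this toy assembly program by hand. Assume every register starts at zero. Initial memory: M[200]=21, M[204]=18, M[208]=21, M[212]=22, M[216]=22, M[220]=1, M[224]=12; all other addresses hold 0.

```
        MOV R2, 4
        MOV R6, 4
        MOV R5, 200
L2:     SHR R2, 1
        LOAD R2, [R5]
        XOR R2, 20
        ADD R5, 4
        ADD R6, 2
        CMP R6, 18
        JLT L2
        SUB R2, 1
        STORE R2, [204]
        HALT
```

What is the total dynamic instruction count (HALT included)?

after MOV R2, 4: R2=4
after MOV R6, 4: R6=4
after MOV R5, 200: R5=200
after SHR R2, 1: R2=4>>1=2
after LOAD R2, [R5]: R2=M[200]=21
after XOR R2, 20: R2=21^20=1
after ADD R5, 4: R5=200+4=204
after ADD R6, 2: R6=4+2=6
CMP R6, 18  (cmp 6,18)
JLT L2: taken
after SHR R2, 1: R2=1>>1=0
after LOAD R2, [R5]: R2=M[204]=18
after XOR R2, 20: R2=18^20=6
after ADD R5, 4: R5=204+4=208
after ADD R6, 2: R6=6+2=8
CMP R6, 18  (cmp 8,18)
JLT L2: taken
after SHR R2, 1: R2=6>>1=3
after LOAD R2, [R5]: R2=M[208]=21
after XOR R2, 20: R2=21^20=1
after ADD R5, 4: R5=208+4=212
after ADD R6, 2: R6=8+2=10
CMP R6, 18  (cmp 10,18)
JLT L2: taken
after SHR R2, 1: R2=1>>1=0
after LOAD R2, [R5]: R2=M[212]=22
after XOR R2, 20: R2=22^20=2
after ADD R5, 4: R5=212+4=216
after ADD R6, 2: R6=10+2=12
CMP R6, 18  (cmp 12,18)
JLT L2: taken
after SHR R2, 1: R2=2>>1=1
after LOAD R2, [R5]: R2=M[216]=22
after XOR R2, 20: R2=22^20=2
after ADD R5, 4: R5=216+4=220
after ADD R6, 2: R6=12+2=14
CMP R6, 18  (cmp 14,18)
JLT L2: taken
after SHR R2, 1: R2=2>>1=1
after LOAD R2, [R5]: R2=M[220]=1
after XOR R2, 20: R2=1^20=21
after ADD R5, 4: R5=220+4=224
after ADD R6, 2: R6=14+2=16
CMP R6, 18  (cmp 16,18)
JLT L2: taken
after SHR R2, 1: R2=21>>1=10
after LOAD R2, [R5]: R2=M[224]=12
after XOR R2, 20: R2=12^20=24
after ADD R5, 4: R5=224+4=228
after ADD R6, 2: R6=16+2=18
CMP R6, 18  (cmp 18,18)
JLT L2: not taken
after SUB R2, 1: R2=24-1=23
STORE R2, [204] → M[204]=23
halt.
Total executed instructions: 55.

55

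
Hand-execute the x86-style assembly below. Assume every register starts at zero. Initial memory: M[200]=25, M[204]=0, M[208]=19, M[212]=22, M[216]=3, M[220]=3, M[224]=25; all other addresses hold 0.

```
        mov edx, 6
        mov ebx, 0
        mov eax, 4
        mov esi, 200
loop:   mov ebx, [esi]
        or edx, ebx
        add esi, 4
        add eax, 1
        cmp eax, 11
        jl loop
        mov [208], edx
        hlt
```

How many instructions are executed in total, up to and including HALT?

48

edx=6
ebx=0
eax=4
esi=200
ebx=M[200]=25
edx=6|25=31
esi=200+4=204
eax=4+1=5
cmp eax, 11  (cmp 5,11)
jl loop: taken
ebx=M[204]=0
edx=31|0=31
esi=204+4=208
eax=5+1=6
cmp eax, 11  (cmp 6,11)
jl loop: taken
ebx=M[208]=19
edx=31|19=31
esi=208+4=212
eax=6+1=7
cmp eax, 11  (cmp 7,11)
jl loop: taken
ebx=M[212]=22
edx=31|22=31
esi=212+4=216
eax=7+1=8
cmp eax, 11  (cmp 8,11)
jl loop: taken
ebx=M[216]=3
edx=31|3=31
esi=216+4=220
eax=8+1=9
cmp eax, 11  (cmp 9,11)
jl loop: taken
ebx=M[220]=3
edx=31|3=31
esi=220+4=224
eax=9+1=10
cmp eax, 11  (cmp 10,11)
jl loop: taken
ebx=M[224]=25
edx=31|25=31
esi=224+4=228
eax=10+1=11
cmp eax, 11  (cmp 11,11)
jl loop: not taken
mov [208], edx → M[208]=31
halt.
Total executed instructions: 48.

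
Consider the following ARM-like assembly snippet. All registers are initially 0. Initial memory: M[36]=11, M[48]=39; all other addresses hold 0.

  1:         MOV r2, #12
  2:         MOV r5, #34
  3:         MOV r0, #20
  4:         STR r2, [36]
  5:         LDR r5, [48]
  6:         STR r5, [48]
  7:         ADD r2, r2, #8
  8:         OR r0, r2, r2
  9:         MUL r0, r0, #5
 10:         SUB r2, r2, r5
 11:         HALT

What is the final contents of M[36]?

after MOV r2, #12: r2=12
after MOV r5, #34: r5=34
after MOV r0, #20: r0=20
STR r2, [36] → M[36]=12
after LDR r5, [48]: r5=M[48]=39
STR r5, [48] → M[48]=39
after ADD r2, r2, #8: r2=12+8=20
after OR r0, r2, r2: r0=20|20=20
after MUL r0, r0, #5: r0=20*5=100
after SUB r2, r2, r5: r2=20-39=-19
halt.

12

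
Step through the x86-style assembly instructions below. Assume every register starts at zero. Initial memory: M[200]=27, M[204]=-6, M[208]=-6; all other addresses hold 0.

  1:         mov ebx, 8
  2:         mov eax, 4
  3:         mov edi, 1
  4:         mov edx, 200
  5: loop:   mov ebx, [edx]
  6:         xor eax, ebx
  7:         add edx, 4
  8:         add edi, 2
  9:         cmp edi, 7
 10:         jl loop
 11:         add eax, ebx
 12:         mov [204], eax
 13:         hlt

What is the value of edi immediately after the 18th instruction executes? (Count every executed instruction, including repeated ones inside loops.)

after mov ebx, 8: ebx=8
after mov eax, 4: eax=4
after mov edi, 1: edi=1
after mov edx, 200: edx=200
after mov ebx, [edx]: ebx=M[200]=27
after xor eax, ebx: eax=4^27=31
after add edx, 4: edx=200+4=204
after add edi, 2: edi=1+2=3
cmp edi, 7  (cmp 3,7)
jl loop: taken
after mov ebx, [edx]: ebx=M[204]=-6
after xor eax, ebx: eax=31^(-6)=-27
after add edx, 4: edx=204+4=208
after add edi, 2: edi=3+2=5
cmp edi, 7  (cmp 5,7)
jl loop: taken
after mov ebx, [edx]: ebx=M[208]=-6
after xor eax, ebx: eax=(-27)^(-6)=31
After step 18: edi = 5.

5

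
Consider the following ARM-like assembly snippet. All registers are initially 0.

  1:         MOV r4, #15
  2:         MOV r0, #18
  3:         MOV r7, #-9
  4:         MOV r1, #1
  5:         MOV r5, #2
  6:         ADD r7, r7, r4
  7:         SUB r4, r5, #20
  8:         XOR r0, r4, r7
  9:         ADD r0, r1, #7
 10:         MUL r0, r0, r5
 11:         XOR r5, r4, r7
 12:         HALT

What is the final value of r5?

r4=15
r0=18
r7=-9
r1=1
r5=2
r7=(-9)+15=6
r4=2-20=-18
r0=(-18)^6=-24
r0=1+7=8
r0=8*2=16
r5=(-18)^6=-24
halt.

-24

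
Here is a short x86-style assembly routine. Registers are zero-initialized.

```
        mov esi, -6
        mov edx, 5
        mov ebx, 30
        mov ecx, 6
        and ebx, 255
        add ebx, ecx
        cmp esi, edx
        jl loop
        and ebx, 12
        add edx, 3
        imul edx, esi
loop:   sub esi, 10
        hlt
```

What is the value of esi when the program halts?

-16

esi=-6
edx=5
ebx=30
ecx=6
ebx=30&255=30
ebx=30+6=36
cmp esi, edx  (cmp -6,5)
jl loop: taken
esi=(-6)-10=-16
halt.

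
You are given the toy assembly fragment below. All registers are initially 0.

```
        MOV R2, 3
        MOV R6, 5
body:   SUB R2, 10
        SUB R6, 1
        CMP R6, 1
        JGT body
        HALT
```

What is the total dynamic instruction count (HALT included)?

19

MOV R2, 3 → R2=3
MOV R6, 5 → R6=5
SUB R2, 10 → R2=3-10=-7
SUB R6, 1 → R6=5-1=4
CMP R6, 1  (cmp 4,1)
JGT body: taken
SUB R2, 10 → R2=(-7)-10=-17
SUB R6, 1 → R6=4-1=3
CMP R6, 1  (cmp 3,1)
JGT body: taken
SUB R2, 10 → R2=(-17)-10=-27
SUB R6, 1 → R6=3-1=2
CMP R6, 1  (cmp 2,1)
JGT body: taken
SUB R2, 10 → R2=(-27)-10=-37
SUB R6, 1 → R6=2-1=1
CMP R6, 1  (cmp 1,1)
JGT body: not taken
halt.
Total executed instructions: 19.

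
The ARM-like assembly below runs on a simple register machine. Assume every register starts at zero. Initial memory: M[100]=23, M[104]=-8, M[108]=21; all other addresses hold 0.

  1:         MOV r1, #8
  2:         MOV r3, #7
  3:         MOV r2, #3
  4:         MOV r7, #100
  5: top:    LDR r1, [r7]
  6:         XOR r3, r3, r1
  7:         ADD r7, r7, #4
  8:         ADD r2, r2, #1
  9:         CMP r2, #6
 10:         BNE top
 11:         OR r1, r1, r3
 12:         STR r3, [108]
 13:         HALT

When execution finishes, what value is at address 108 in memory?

after MOV r1, #8: r1=8
after MOV r3, #7: r3=7
after MOV r2, #3: r2=3
after MOV r7, #100: r7=100
after LDR r1, [r7]: r1=M[100]=23
after XOR r3, r3, r1: r3=7^23=16
after ADD r7, r7, #4: r7=100+4=104
after ADD r2, r2, #1: r2=3+1=4
CMP r2, #6  (cmp 4,6)
BNE top: taken
after LDR r1, [r7]: r1=M[104]=-8
after XOR r3, r3, r1: r3=16^(-8)=-24
after ADD r7, r7, #4: r7=104+4=108
after ADD r2, r2, #1: r2=4+1=5
CMP r2, #6  (cmp 5,6)
BNE top: taken
after LDR r1, [r7]: r1=M[108]=21
after XOR r3, r3, r1: r3=(-24)^21=-3
after ADD r7, r7, #4: r7=108+4=112
after ADD r2, r2, #1: r2=5+1=6
CMP r2, #6  (cmp 6,6)
BNE top: not taken
after OR r1, r1, r3: r1=21|(-3)=-3
STR r3, [108] → M[108]=-3
halt.

-3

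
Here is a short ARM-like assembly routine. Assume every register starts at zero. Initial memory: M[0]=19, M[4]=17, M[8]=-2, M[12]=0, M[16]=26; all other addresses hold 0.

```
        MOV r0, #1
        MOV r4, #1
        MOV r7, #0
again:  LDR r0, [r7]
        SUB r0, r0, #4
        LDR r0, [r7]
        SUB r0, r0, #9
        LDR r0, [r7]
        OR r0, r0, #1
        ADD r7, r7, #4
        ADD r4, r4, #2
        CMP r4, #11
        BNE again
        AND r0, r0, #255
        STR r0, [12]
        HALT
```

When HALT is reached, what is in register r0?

27

MOV r0, #1 → r0=1
MOV r4, #1 → r4=1
MOV r7, #0 → r7=0
LDR r0, [r7] → r0=M[0]=19
SUB r0, r0, #4 → r0=19-4=15
LDR r0, [r7] → r0=M[0]=19
SUB r0, r0, #9 → r0=19-9=10
LDR r0, [r7] → r0=M[0]=19
OR r0, r0, #1 → r0=19|1=19
ADD r7, r7, #4 → r7=0+4=4
ADD r4, r4, #2 → r4=1+2=3
CMP r4, #11  (cmp 3,11)
BNE again: taken
LDR r0, [r7] → r0=M[4]=17
SUB r0, r0, #4 → r0=17-4=13
LDR r0, [r7] → r0=M[4]=17
SUB r0, r0, #9 → r0=17-9=8
LDR r0, [r7] → r0=M[4]=17
OR r0, r0, #1 → r0=17|1=17
ADD r7, r7, #4 → r7=4+4=8
ADD r4, r4, #2 → r4=3+2=5
CMP r4, #11  (cmp 5,11)
BNE again: taken
LDR r0, [r7] → r0=M[8]=-2
SUB r0, r0, #4 → r0=(-2)-4=-6
LDR r0, [r7] → r0=M[8]=-2
SUB r0, r0, #9 → r0=(-2)-9=-11
LDR r0, [r7] → r0=M[8]=-2
OR r0, r0, #1 → r0=(-2)|1=-1
ADD r7, r7, #4 → r7=8+4=12
ADD r4, r4, #2 → r4=5+2=7
CMP r4, #11  (cmp 7,11)
BNE again: taken
LDR r0, [r7] → r0=M[12]=0
SUB r0, r0, #4 → r0=0-4=-4
LDR r0, [r7] → r0=M[12]=0
SUB r0, r0, #9 → r0=0-9=-9
LDR r0, [r7] → r0=M[12]=0
OR r0, r0, #1 → r0=0|1=1
ADD r7, r7, #4 → r7=12+4=16
ADD r4, r4, #2 → r4=7+2=9
CMP r4, #11  (cmp 9,11)
BNE again: taken
LDR r0, [r7] → r0=M[16]=26
SUB r0, r0, #4 → r0=26-4=22
LDR r0, [r7] → r0=M[16]=26
SUB r0, r0, #9 → r0=26-9=17
LDR r0, [r7] → r0=M[16]=26
OR r0, r0, #1 → r0=26|1=27
ADD r7, r7, #4 → r7=16+4=20
ADD r4, r4, #2 → r4=9+2=11
CMP r4, #11  (cmp 11,11)
BNE again: not taken
AND r0, r0, #255 → r0=27&255=27
STR r0, [12] → M[12]=27
halt.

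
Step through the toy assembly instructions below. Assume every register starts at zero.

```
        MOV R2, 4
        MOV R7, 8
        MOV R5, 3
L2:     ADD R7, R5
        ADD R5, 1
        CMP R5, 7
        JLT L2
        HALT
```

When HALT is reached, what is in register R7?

R2=4
R7=8
R5=3
R7=8+3=11
R5=3+1=4
CMP R5, 7  (cmp 4,7)
JLT L2: taken
R7=11+4=15
R5=4+1=5
CMP R5, 7  (cmp 5,7)
JLT L2: taken
R7=15+5=20
R5=5+1=6
CMP R5, 7  (cmp 6,7)
JLT L2: taken
R7=20+6=26
R5=6+1=7
CMP R5, 7  (cmp 7,7)
JLT L2: not taken
halt.

26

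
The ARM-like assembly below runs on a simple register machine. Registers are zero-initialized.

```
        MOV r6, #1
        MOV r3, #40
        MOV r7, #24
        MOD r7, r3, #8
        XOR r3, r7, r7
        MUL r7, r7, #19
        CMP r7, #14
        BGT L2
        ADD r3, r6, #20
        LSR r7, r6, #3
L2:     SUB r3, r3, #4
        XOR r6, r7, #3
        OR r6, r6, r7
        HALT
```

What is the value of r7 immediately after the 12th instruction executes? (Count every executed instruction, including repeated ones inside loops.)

after MOV r6, #1: r6=1
after MOV r3, #40: r3=40
after MOV r7, #24: r7=24
after MOD r7, r3, #8: r7=40%8=0
after XOR r3, r7, r7: r3=0^0=0
after MUL r7, r7, #19: r7=0*19=0
CMP r7, #14  (cmp 0,14)
BGT L2: not taken
after ADD r3, r6, #20: r3=1+20=21
after LSR r7, r6, #3: r7=1>>3=0
after SUB r3, r3, #4: r3=21-4=17
after XOR r6, r7, #3: r6=0^3=3
After step 12: r7 = 0.

0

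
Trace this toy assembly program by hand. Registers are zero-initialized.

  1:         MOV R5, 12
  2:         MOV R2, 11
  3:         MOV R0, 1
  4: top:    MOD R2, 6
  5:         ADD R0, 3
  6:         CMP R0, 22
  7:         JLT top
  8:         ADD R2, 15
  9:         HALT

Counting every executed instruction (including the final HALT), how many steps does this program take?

33

MOV R5, 12 → R5=12
MOV R2, 11 → R2=11
MOV R0, 1 → R0=1
MOD R2, 6 → R2=11%6=5
ADD R0, 3 → R0=1+3=4
CMP R0, 22  (cmp 4,22)
JLT top: taken
MOD R2, 6 → R2=5%6=5
ADD R0, 3 → R0=4+3=7
CMP R0, 22  (cmp 7,22)
JLT top: taken
MOD R2, 6 → R2=5%6=5
ADD R0, 3 → R0=7+3=10
CMP R0, 22  (cmp 10,22)
JLT top: taken
MOD R2, 6 → R2=5%6=5
ADD R0, 3 → R0=10+3=13
CMP R0, 22  (cmp 13,22)
JLT top: taken
MOD R2, 6 → R2=5%6=5
ADD R0, 3 → R0=13+3=16
CMP R0, 22  (cmp 16,22)
JLT top: taken
MOD R2, 6 → R2=5%6=5
ADD R0, 3 → R0=16+3=19
CMP R0, 22  (cmp 19,22)
JLT top: taken
MOD R2, 6 → R2=5%6=5
ADD R0, 3 → R0=19+3=22
CMP R0, 22  (cmp 22,22)
JLT top: not taken
ADD R2, 15 → R2=5+15=20
halt.
Total executed instructions: 33.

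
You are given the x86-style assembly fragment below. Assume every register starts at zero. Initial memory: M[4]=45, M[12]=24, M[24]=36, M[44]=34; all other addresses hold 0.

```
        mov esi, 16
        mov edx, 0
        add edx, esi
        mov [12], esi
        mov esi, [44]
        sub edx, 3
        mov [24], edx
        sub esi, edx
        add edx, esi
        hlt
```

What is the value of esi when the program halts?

21

mov esi, 16 → esi=16
mov edx, 0 → edx=0
add edx, esi → edx=0+16=16
mov [12], esi → M[12]=16
mov esi, [44] → esi=M[44]=34
sub edx, 3 → edx=16-3=13
mov [24], edx → M[24]=13
sub esi, edx → esi=34-13=21
add edx, esi → edx=13+21=34
halt.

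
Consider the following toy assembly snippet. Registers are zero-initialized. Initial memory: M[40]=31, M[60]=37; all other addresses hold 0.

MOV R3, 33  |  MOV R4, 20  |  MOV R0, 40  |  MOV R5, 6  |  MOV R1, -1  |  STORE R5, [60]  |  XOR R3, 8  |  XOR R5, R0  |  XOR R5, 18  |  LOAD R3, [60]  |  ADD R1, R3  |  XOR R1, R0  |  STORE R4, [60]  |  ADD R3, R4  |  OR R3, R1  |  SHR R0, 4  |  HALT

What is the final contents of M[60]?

R3=33
R4=20
R0=40
R5=6
R1=-1
STORE R5, [60] → M[60]=6
R3=33^8=41
R5=6^40=46
R5=46^18=60
R3=M[60]=6
R1=(-1)+6=5
R1=5^40=45
STORE R4, [60] → M[60]=20
R3=6+20=26
R3=26|45=63
R0=40>>4=2
halt.

20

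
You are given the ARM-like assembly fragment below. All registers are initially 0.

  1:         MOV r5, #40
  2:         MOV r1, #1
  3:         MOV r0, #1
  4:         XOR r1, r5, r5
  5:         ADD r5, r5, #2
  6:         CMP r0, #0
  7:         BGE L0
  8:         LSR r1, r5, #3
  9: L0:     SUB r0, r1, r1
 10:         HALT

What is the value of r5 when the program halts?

MOV r5, #40 → r5=40
MOV r1, #1 → r1=1
MOV r0, #1 → r0=1
XOR r1, r5, r5 → r1=40^40=0
ADD r5, r5, #2 → r5=40+2=42
CMP r0, #0  (cmp 1,0)
BGE L0: taken
SUB r0, r1, r1 → r0=0-0=0
halt.

42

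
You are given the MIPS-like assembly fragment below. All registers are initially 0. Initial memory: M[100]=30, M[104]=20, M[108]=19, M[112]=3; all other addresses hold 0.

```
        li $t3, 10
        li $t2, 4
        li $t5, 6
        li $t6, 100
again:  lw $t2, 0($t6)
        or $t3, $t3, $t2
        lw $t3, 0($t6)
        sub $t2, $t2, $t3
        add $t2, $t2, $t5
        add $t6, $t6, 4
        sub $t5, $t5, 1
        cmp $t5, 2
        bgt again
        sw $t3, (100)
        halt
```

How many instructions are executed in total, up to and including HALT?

42

after li $t3, 10: $t3=10
after li $t2, 4: $t2=4
after li $t5, 6: $t5=6
after li $t6, 100: $t6=100
after lw $t2, 0($t6): $t2=M[100]=30
after or $t3, $t3, $t2: $t3=10|30=30
after lw $t3, 0($t6): $t3=M[100]=30
after sub $t2, $t2, $t3: $t2=30-30=0
after add $t2, $t2, $t5: $t2=0+6=6
after add $t6, $t6, 4: $t6=100+4=104
after sub $t5, $t5, 1: $t5=6-1=5
cmp $t5, 2  (cmp 5,2)
bgt again: taken
after lw $t2, 0($t6): $t2=M[104]=20
after or $t3, $t3, $t2: $t3=30|20=30
after lw $t3, 0($t6): $t3=M[104]=20
after sub $t2, $t2, $t3: $t2=20-20=0
after add $t2, $t2, $t5: $t2=0+5=5
after add $t6, $t6, 4: $t6=104+4=108
after sub $t5, $t5, 1: $t5=5-1=4
cmp $t5, 2  (cmp 4,2)
bgt again: taken
after lw $t2, 0($t6): $t2=M[108]=19
after or $t3, $t3, $t2: $t3=20|19=23
after lw $t3, 0($t6): $t3=M[108]=19
after sub $t2, $t2, $t3: $t2=19-19=0
after add $t2, $t2, $t5: $t2=0+4=4
after add $t6, $t6, 4: $t6=108+4=112
after sub $t5, $t5, 1: $t5=4-1=3
cmp $t5, 2  (cmp 3,2)
bgt again: taken
after lw $t2, 0($t6): $t2=M[112]=3
after or $t3, $t3, $t2: $t3=19|3=19
after lw $t3, 0($t6): $t3=M[112]=3
after sub $t2, $t2, $t3: $t2=3-3=0
after add $t2, $t2, $t5: $t2=0+3=3
after add $t6, $t6, 4: $t6=112+4=116
after sub $t5, $t5, 1: $t5=3-1=2
cmp $t5, 2  (cmp 2,2)
bgt again: not taken
sw $t3, (100) → M[100]=3
halt.
Total executed instructions: 42.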